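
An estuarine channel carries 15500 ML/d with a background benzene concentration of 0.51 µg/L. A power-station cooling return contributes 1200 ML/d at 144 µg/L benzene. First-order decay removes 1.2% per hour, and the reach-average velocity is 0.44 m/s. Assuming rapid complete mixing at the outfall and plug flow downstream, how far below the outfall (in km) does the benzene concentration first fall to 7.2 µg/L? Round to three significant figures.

Mixed concentration C = ΣQC/ΣQ = (15500·0.5100 + 1200·144.0) / 16700 = 180700/16700 = 10.82 µg/L.
1.2%/h lost → k = −ln(1 − 0.012) = 0.01207 h⁻¹.
Set 10.82·exp(−k·t) = 7.2 → t = ln(10.82/7.2)/k = 121500 s = 33.74 h.
Distance = v·t = 0.44·121500 = 53450 m = 53.45 km.

53.5 km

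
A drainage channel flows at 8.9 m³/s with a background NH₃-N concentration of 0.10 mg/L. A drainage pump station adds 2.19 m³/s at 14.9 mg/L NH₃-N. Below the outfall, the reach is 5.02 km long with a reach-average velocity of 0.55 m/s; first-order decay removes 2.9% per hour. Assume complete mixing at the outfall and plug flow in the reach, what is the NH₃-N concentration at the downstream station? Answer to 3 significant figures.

2.81 mg/L

Mass balance: C = (8.900·0.1000 + 2.190·14.90) / 11.09 = 33.52/11.09 = 3.023 mg/L.
Travel time t = 5.02·1000 / 0.55 = 9127 s = 2.535 h.
2.9%/h lost → k = −ln(1 − 0.029) = 0.02943 h⁻¹.
Applying C = C₀e^(−kt): 3.023 × 0.9281 = 2.805 mg/L.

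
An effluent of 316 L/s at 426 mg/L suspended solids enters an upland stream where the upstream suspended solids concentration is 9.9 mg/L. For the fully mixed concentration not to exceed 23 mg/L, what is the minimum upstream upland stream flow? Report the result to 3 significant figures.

Set C_mix = 23: (Q·9.900 + 316.0·426.0) / (Q + 316.0) = 23
→ Q = 316.0·(426.0 − 23)/(23 − 9.900) = 9721 L/s.

9720 L/s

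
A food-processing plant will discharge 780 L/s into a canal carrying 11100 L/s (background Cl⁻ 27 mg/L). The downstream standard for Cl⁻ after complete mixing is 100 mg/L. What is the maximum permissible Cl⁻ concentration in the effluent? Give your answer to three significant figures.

1140 mg/L

At the limit, (Qr·Cr + Qe·Cₑ)/(Qr + Qe) = 100:
Cₑ = (11880·100 − 11100·27.00) / 780.0 = 1139 mg/L.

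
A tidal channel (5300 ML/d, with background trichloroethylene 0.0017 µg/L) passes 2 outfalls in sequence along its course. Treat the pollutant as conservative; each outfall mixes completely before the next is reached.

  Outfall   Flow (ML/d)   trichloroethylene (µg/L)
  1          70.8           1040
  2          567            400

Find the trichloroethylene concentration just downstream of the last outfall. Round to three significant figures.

Outfall 1: combined Q = 5371 ML/d; C = (5300·0.001700 + 70.80·1040)/5371 = 13.71 µg/L.
Outfall 2: combined Q = 5938 ML/d; C = (5371·13.71 + 567.0·400.0)/5938 = 50.60 µg/L.

50.6 µg/L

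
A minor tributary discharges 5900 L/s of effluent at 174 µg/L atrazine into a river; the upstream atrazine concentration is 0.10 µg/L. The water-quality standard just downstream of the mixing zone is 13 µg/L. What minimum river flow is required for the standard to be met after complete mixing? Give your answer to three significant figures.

73600 L/s

Set C_mix = 13: (Q·0.1000 + 5900·174.0) / (Q + 5900) = 13
→ Q = 5900·(174.0 − 13)/(13 − 0.1000) = 73640 L/s.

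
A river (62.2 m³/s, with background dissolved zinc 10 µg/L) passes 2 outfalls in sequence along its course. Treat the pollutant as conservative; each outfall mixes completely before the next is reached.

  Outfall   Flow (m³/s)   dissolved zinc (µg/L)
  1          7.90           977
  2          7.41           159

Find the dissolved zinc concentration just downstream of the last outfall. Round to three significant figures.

Below outfall 1: Q → 70.10 m³/s, C = (62.20·10.00 + 7.900·977.0)/70.10 = 119.0 µg/L.
Below outfall 2: Q → 77.51 m³/s, C = (70.10·119.0 + 7.410·159.0)/77.51 = 122.8 µg/L.

123 µg/L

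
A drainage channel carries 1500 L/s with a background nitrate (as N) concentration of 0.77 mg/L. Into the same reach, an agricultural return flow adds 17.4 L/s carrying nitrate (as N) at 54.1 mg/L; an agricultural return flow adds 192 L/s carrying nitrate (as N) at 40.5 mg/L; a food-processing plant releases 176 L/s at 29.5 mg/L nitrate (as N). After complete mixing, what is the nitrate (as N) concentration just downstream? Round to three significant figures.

7.99 mg/L

Mass balance: C = (1500·0.7700 + 17.40·54.10 + 192.0·40.50 + 176.0·29.50) / 1885 = 15060/1885 = 7.990 mg/L.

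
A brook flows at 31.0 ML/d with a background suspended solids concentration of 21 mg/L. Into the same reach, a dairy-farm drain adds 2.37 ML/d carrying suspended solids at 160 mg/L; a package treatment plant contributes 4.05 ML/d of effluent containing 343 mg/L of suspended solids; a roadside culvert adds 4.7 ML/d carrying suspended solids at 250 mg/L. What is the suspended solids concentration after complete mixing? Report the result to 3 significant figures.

85.3 mg/L

After mixing, C = (31.00·21.00 + 2.370·160.0 + 4.050·343.0 + 4.700·250.0) / 42.12 = 3594/42.12 = 85.34 mg/L.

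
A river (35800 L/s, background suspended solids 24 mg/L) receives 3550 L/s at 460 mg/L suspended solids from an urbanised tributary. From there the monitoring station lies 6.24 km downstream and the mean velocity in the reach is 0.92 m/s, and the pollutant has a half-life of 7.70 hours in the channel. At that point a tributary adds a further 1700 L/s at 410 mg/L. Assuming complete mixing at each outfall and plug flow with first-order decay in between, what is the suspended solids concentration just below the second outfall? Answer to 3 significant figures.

68.2 mg/L

After mixing, C = (35800·24.00 + 3550·460.0) / 39350 = 2492000/39350 = 63.33 mg/L; combined flow 39350 L/s.
Travel time t = 6.24·1000 / 0.92 = 6783 s = 1.884 h.
Half-life 7.70 h → k = ln 2 / 7.70 = 0.09002 h⁻¹ = 2.160 d⁻¹.
Decay over the reach: 63.33·exp(−kt) = 63.33·0.8440 = 53.45 mg/L.
Second outfall: C = (39350·53.45 + 1700·410.0)/41050 = 68.22 mg/L.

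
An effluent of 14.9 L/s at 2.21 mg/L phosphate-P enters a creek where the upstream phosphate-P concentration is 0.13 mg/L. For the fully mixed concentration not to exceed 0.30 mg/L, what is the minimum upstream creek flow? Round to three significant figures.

167 L/s

Set C_mix = 0.30: (Q·0.1300 + 14.90·2.210) / (Q + 14.90) = 0.30
→ Q = 14.90·(2.210 − 0.30)/(0.30 − 0.1300) = 167.4 L/s.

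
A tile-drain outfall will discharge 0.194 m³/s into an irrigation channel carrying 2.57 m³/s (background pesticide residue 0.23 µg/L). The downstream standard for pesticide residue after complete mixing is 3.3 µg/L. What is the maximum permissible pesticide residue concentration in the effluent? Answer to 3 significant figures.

At the limit, (Qr·Cr + Qe·Cₑ)/(Qr + Qe) = 3.3:
Cₑ = (2.764·3.3 − 2.570·0.2300) / 0.1940 = 43.97 µg/L.

44.0 µg/L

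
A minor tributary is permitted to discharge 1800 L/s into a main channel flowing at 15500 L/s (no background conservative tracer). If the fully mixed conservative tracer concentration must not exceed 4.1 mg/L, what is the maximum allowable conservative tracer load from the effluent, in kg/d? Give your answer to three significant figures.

Mass balance at the limit: 15500·0 + 1800·Cₑ = 17300·4.1 → Cₑ = 39.41 mg/L.
1800 L/s = 1.800 m³/s. Load = 1.800 m³/s × 39.41 g/m³ × 86 400 s/d = 6128 kg/d.

6130 kg/d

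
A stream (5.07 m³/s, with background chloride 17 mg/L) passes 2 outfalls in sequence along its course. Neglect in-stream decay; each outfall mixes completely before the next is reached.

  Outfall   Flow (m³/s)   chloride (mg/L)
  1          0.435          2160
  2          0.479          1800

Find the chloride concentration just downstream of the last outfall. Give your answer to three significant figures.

316 mg/L

Below outfall 1: Q → 5.505 m³/s, C = (5.070·17.00 + 0.4350·2160)/5.505 = 186.3 mg/L.
Below outfall 2: Q → 5.984 m³/s, C = (5.505·186.3 + 0.4790·1800)/5.984 = 315.5 mg/L.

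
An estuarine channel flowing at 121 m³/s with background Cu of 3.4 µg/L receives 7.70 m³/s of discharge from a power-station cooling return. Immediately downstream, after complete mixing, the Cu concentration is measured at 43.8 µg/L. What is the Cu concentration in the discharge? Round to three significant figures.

679 µg/L

Mass balance: 121.0·3.400 + 7.700·Cₑ = 128.7·43.80
→ Cₑ = (128.7·43.80 − 121.0·3.400) / 7.700 = 678.7 µg/L.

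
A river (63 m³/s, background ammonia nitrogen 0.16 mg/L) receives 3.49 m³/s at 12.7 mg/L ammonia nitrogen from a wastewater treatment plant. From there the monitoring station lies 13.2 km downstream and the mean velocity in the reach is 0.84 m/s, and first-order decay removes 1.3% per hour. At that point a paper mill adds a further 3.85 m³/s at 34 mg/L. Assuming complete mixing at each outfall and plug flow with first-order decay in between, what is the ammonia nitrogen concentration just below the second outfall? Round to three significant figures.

Flow-weighted average: C = (63.00·0.1600 + 3.490·12.70) / 66.49 = 54.40/66.49 = 0.8182 mg/L; combined flow 66.49 m³/s.
Travel time t = 13.2·1000 / 0.84 = 15710 s = 4.365 h.
1.3%/h lost → k = −ln(1 − 0.013) = 0.01309 h⁻¹.
Applying C = C₀e^(−kt): 0.8182 × 0.9445 = 0.7728 mg/L.
Second outfall: C = (66.49·0.7728 + 3.850·34.00)/70.34 = 2.591 mg/L.

2.59 mg/L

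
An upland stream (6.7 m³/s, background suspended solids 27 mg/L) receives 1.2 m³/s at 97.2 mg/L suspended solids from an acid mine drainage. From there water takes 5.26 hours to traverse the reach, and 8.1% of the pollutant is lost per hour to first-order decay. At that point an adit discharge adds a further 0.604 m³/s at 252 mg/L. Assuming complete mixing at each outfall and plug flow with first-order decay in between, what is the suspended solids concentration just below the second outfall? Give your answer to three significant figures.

Conservation of mass: C = (6.700·27.00 + 1.200·97.20) / 7.900 = 297.5/7.900 = 37.66 mg/L; combined flow 7.900 m³/s.
8.1%/h lost → k = −ln(1 − 0.081) = 0.08447 h⁻¹.
Applying C = C₀e^(−kt): 37.66 × 0.6413 = 24.15 mg/L.
At the second outfall, C = (7.900·24.15 + 0.6040·252.0) / (7.900 + 0.6040) = 40.34 mg/L.

40.3 mg/L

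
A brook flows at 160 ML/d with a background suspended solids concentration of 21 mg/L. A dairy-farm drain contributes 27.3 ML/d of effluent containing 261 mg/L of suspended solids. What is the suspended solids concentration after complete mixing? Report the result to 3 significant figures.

Flow-weighted average: C = (160.0·21.00 + 27.30·261.0) / 187.3 = 10490/187.3 = 55.98 mg/L.

56.0 mg/L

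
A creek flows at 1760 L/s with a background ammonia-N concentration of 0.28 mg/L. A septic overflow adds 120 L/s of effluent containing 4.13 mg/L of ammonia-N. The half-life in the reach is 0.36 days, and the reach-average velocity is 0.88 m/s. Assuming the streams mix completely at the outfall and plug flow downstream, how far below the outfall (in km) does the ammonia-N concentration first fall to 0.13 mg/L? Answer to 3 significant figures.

Flow-weighted average: C = (1760·0.2800 + 120.0·4.130) / 1880 = 988.4/1880 = 0.5257 mg/L.
Half-life 0.36 d → k = ln 2 / 0.36 = 1.925 d⁻¹.
Set 0.5257·exp(−k·t) = 0.13 → t = ln(0.5257/0.13)/k = 62700 s = 17.42 h.
Distance = v·t = 0.88·62700 = 55180 m = 55.18 km.

55.2 km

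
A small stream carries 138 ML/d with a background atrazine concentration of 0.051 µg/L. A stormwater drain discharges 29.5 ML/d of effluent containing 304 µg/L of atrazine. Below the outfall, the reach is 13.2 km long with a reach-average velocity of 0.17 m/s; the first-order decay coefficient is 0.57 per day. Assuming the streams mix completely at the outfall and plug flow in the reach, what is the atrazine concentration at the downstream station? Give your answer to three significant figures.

Mixed concentration C = ΣQC/ΣQ = (138.0·0.05100 + 29.50·304.0) / 167.5 = 8975/167.5 = 53.58 µg/L.
Travel time t = 13.2·1000 / 0.17 = 77650 s = 21.57 h.
Applying C = C₀e^(−kt): 53.58 × 0.5991 = 32.10 µg/L.

32.1 µg/L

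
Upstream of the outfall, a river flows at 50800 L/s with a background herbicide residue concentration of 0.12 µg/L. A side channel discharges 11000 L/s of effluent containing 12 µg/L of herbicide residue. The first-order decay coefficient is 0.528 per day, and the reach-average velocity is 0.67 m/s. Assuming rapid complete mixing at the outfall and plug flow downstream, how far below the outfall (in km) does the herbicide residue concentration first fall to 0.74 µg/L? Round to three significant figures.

Mass balance: C = (50800·0.1200 + 11000·12.00) / 61800 = 138100/61800 = 2.235 µg/L.
Set 2.235·exp(−k·t) = 0.74 → t = ln(2.235/0.74)/k = 180800 s = 50.23 h.
Distance = v·t = 0.67·180800 = 121200 m = 121.2 km.

121 km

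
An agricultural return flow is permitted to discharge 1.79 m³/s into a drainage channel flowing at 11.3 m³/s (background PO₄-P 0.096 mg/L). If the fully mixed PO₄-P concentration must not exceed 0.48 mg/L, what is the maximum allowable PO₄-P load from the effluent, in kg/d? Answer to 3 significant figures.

449 kg/d

Mass balance at the limit: 11.30·0.09600 + 1.790·Cₑ = 13.09·0.48 → Cₑ = 2.904 mg/L.
Load = 1.790 m³/s × 2.904 g/m³ × 86 400 s/d = 449.1 kg/d.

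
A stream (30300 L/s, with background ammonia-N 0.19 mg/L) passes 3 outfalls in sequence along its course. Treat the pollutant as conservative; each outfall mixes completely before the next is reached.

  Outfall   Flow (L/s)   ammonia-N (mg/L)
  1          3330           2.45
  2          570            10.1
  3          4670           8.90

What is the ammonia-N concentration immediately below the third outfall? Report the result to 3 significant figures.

1.58 mg/L

Below outfall 1: Q → 33630 L/s, C = (30300·0.1900 + 3330·2.450)/33630 = 0.4138 mg/L.
Below outfall 2: Q → 34200 L/s, C = (33630·0.4138 + 570.0·10.10)/34200 = 0.5752 mg/L.
Below outfall 3: Q → 38870 L/s, C = (34200·0.5752 + 4670·8.900)/38870 = 1.575 mg/L.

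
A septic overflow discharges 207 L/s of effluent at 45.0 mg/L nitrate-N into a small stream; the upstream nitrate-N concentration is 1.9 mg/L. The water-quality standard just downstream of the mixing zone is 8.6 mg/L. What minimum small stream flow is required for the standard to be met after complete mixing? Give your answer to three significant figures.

1120 L/s

Set C_mix = 8.6: (Q·1.900 + 207.0·45.00) / (Q + 207.0) = 8.6
→ Q = 207.0·(45.00 − 8.6)/(8.6 − 1.900) = 1125 L/s.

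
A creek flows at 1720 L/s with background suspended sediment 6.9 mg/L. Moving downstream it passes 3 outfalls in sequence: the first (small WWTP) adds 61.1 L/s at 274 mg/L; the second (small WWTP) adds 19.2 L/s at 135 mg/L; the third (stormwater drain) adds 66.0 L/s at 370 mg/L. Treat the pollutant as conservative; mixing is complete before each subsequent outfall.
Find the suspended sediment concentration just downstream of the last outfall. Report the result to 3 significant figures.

29.8 mg/L

After outfall 1: Q = 1720 + 61.10 = 1781 L/s; C = (1720·6.900 + 61.10·274.0)/1781 = 16.06 mg/L.
After outfall 2: Q = 1781 + 19.20 = 1800 L/s; C = (1781·16.06 + 19.20·135.0)/1800 = 17.33 mg/L.
After outfall 3: Q = 1800 + 66.00 = 1866 L/s; C = (1800·17.33 + 66.00·370.0)/1866 = 29.80 mg/L.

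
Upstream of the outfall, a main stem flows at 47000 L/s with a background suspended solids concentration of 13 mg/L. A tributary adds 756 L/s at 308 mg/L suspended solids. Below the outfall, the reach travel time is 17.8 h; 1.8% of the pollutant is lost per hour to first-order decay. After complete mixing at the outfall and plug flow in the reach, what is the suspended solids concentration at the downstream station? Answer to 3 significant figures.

12.8 mg/L

After mixing, C = (47000·13.00 + 756.0·308.0) / 47760 = 843800/47760 = 17.67 mg/L.
1.8%/h lost → k = −ln(1 − 0.018) = 0.01816 h⁻¹.
After decay, C = 17.67 × e^(−kt) = 17.67 × 0.7237 = 12.79 mg/L.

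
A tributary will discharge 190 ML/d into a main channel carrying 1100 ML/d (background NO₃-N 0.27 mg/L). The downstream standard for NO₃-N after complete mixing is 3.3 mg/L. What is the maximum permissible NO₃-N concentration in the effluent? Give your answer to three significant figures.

20.8 mg/L

At the limit, (Qr·Cr + Qe·Cₑ)/(Qr + Qe) = 3.3:
Cₑ = (1290·3.3 − 1100·0.2700) / 190.0 = 20.84 mg/L.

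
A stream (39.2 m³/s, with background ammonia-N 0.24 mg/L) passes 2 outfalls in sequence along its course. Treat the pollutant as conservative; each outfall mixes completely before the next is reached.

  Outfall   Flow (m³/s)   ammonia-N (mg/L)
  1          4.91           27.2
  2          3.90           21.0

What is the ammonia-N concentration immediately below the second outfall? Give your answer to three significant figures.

Below outfall 1: Q → 44.11 m³/s, C = (39.20·0.2400 + 4.910·27.20)/44.11 = 3.241 mg/L.
Below outfall 2: Q → 48.01 m³/s, C = (44.11·3.241 + 3.900·21.00)/48.01 = 4.684 mg/L.

4.68 mg/L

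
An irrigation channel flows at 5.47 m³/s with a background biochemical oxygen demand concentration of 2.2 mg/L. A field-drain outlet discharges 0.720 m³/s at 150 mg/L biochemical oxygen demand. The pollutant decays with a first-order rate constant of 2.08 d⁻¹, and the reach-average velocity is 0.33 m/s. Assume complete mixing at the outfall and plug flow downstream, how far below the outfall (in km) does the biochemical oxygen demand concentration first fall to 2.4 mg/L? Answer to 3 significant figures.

28.6 km

Flow-weighted average: C = (5.470·2.200 + 0.7200·150.0) / 6.190 = 120.0/6.190 = 19.39 mg/L.
Set 19.39·exp(−k·t) = 2.4 → t = ln(19.39/2.4)/k = 86790 s = 24.11 h.
Distance = v·t = 0.33·86790 = 28640 m = 28.64 km.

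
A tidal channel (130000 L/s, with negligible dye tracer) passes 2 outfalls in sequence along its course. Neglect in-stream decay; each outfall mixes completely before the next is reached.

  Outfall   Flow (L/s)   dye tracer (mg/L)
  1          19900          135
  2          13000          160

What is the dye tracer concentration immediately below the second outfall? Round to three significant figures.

29.3 mg/L

Outfall 1: combined Q = 149900 L/s; C = (130000·0 + 19900·135.0)/149900 = 17.92 mg/L.
Outfall 2: combined Q = 162900 L/s; C = (149900·17.92 + 13000·160.0)/162900 = 29.26 mg/L.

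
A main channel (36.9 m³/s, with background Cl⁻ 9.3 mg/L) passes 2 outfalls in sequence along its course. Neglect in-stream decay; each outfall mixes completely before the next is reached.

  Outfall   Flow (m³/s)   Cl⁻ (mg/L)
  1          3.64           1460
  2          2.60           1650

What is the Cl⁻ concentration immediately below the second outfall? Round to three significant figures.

231 mg/L

Outfall 1: combined Q = 40.54 m³/s; C = (36.90·9.300 + 3.640·1460)/40.54 = 139.6 mg/L.
Outfall 2: combined Q = 43.14 m³/s; C = (40.54·139.6 + 2.600·1650)/43.14 = 230.6 mg/L.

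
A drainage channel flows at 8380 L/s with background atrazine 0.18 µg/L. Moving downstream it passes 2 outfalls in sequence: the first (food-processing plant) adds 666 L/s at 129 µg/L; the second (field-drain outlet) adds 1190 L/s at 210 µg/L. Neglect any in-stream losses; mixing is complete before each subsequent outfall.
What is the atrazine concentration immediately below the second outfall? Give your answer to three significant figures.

33.0 µg/L

Outfall 1: combined Q = 9046 L/s; C = (8380·0.1800 + 666.0·129.0)/9046 = 9.664 µg/L.
Outfall 2: combined Q = 10240 L/s; C = (9046·9.664 + 1190·210.0)/10240 = 32.95 µg/L.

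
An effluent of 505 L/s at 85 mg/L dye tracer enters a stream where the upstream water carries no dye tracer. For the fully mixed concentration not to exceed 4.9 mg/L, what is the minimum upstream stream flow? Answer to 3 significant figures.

Set C_mix = 4.9: (Q·0 + 505.0·85.00) / (Q + 505.0) = 4.9
→ Q = 505.0·(85.00 − 4.9)/(4.9 − 0) = 8255 L/s.

8260 L/s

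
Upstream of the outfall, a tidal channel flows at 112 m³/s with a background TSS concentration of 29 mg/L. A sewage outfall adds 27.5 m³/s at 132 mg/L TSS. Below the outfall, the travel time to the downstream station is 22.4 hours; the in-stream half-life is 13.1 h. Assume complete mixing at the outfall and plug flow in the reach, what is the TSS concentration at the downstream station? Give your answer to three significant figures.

15.1 mg/L

Mass balance: C = (112.0·29.00 + 27.50·132.0) / 139.5 = 6878/139.5 = 49.30 mg/L.
Half-life 13.1 h → k = ln 2 / 13.1 = 0.05291 h⁻¹ = 1.270 d⁻¹.
First-order decay: C = 49.30·exp(−k·t) = 49.30·0.3057 = 15.07 mg/L.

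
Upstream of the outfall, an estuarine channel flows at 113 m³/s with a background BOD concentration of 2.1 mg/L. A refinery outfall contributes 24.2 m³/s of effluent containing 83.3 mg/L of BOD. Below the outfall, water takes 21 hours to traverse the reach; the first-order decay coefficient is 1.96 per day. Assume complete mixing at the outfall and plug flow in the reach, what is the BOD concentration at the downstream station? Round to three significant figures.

2.96 mg/L

Flow-weighted average: C = (113.0·2.100 + 24.20·83.30) / 137.2 = 2253/137.2 = 16.42 mg/L.
After decay, C = 16.42 × e^(−kt) = 16.42 × 0.1800 = 2.955 mg/L.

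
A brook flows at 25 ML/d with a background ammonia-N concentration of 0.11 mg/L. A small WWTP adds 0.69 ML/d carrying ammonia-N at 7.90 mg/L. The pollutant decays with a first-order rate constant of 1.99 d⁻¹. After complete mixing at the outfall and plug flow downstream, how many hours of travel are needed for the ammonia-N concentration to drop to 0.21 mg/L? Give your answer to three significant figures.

Mass balance: C = (25.00·0.1100 + 0.6900·7.900) / 25.69 = 8.201/25.69 = 0.3192 mg/L.
0.3192·exp(−k·t) = 0.21 → t = ln(0.3192/0.21)/k = 18180 s = 5.051 h.

5.05 h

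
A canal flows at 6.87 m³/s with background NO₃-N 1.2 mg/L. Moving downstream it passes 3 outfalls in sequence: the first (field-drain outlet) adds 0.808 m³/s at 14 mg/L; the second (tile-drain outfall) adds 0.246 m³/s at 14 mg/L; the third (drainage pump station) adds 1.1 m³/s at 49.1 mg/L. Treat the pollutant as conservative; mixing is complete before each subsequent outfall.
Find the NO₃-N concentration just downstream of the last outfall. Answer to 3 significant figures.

Below outfall 1: Q → 7.678 m³/s, C = (6.870·1.200 + 0.8080·14.00)/7.678 = 2.547 mg/L.
Below outfall 2: Q → 7.924 m³/s, C = (7.678·2.547 + 0.2460·14.00)/7.924 = 2.903 mg/L.
Below outfall 3: Q → 9.024 m³/s, C = (7.924·2.903 + 1.100·49.10)/9.024 = 8.534 mg/L.

8.53 mg/L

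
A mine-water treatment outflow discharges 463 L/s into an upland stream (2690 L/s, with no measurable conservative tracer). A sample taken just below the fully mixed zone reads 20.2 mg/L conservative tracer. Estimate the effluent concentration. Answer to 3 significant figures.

138 mg/L

Mass balance: 2690·0 + 463.0·Cₑ = 3153·20.20
→ Cₑ = (3153·20.20 − 2690·0) / 463.0 = 137.6 mg/L.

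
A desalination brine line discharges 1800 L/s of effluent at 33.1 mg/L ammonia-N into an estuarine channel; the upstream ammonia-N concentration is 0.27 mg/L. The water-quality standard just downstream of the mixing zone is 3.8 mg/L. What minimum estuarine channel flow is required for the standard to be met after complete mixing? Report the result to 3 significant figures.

Set C_mix = 3.8: (Q·0.2700 + 1800·33.10) / (Q + 1800) = 3.8
→ Q = 1800·(33.10 − 3.8)/(3.8 − 0.2700) = 14940 L/s.

14900 L/s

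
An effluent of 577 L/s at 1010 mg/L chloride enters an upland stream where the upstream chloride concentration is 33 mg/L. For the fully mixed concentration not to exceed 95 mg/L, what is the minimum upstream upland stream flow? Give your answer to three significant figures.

8520 L/s

Set C_mix = 95: (Q·33.00 + 577.0·1010) / (Q + 577.0) = 95
→ Q = 577.0·(1010 − 95)/(95 − 33.00) = 8515 L/s.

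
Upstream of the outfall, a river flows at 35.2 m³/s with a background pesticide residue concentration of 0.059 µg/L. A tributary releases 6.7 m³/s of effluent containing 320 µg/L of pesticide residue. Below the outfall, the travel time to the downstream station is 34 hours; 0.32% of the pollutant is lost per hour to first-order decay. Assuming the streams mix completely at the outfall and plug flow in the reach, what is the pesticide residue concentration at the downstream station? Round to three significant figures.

Mass balance: C = (35.20·0.05900 + 6.700·320.0) / 41.90 = 2146/41.90 = 51.22 µg/L.
0.32%/h lost → k = −ln(1 − 0.0032) = 0.003205 h⁻¹.
Applying C = C₀e^(−kt): 51.22 × 0.8968 = 45.93 µg/L.

45.9 µg/L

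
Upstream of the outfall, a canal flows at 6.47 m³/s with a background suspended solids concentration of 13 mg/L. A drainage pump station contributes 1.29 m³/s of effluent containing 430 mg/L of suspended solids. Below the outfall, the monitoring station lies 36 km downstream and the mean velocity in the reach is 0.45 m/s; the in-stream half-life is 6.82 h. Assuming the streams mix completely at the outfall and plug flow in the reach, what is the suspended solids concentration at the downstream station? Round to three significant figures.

Mixed concentration C = ΣQC/ΣQ = (6.470·13.00 + 1.290·430.0) / 7.760 = 638.8/7.760 = 82.32 mg/L.
Travel time t = 36·1000 / 0.45 = 80000 s = 22.22 h.
Half-life 6.82 h → k = ln 2 / 6.82 = 0.1016 h⁻¹ = 2.439 d⁻¹.
First-order decay: C = 82.32·exp(−k·t) = 82.32·0.1045 = 8.603 mg/L.

8.60 mg/L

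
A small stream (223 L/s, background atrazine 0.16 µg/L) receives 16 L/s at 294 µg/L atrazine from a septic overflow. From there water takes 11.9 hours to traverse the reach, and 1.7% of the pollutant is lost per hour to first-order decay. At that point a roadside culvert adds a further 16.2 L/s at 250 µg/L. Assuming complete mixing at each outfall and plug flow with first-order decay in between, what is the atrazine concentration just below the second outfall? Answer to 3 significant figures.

Flow-weighted average: C = (223.0·0.1600 + 16.00·294.0) / 239.0 = 4740/239.0 = 19.83 µg/L; combined flow 239.0 L/s.
1.7%/h lost → k = −ln(1 − 0.017) = 0.01715 h⁻¹.
After decay, C = 19.83 × e^(−kt) = 19.83 × 0.8154 = 16.17 µg/L.
At the second outfall, C = (239.0·16.17 + 16.20·250.0) / (239.0 + 16.20) = 31.01 µg/L.

31.0 µg/L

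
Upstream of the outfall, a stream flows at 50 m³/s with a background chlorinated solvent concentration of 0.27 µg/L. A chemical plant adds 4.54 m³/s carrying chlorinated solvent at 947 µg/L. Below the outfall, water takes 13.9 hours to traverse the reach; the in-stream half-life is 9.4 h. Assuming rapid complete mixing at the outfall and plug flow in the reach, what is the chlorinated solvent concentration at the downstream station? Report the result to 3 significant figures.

Flow-weighted average: C = (50.00·0.2700 + 4.540·947.0) / 54.54 = 4313/54.54 = 79.08 µg/L.
Half-life 9.4 h → k = ln 2 / 9.4 = 0.07374 h⁻¹ = 1.770 d⁻¹.
After decay, C = 79.08 × e^(−kt) = 79.08 × 0.3588 = 28.37 µg/L.

28.4 µg/L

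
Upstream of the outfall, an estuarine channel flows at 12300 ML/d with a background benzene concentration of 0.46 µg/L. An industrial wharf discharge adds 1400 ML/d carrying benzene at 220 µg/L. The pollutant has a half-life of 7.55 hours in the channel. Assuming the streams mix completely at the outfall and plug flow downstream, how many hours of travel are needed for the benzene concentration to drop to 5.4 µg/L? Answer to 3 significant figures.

15.7 h

Mixed concentration C = ΣQC/ΣQ = (12300·0.4600 + 1400·220.0) / 13700 = 313700/13700 = 22.89 µg/L.
Half-life 7.55 h → k = ln 2 / 7.55 = 0.09181 h⁻¹ = 2.203 d⁻¹.
22.89·exp(−k·t) = 5.4 → t = ln(22.89/5.4)/k = 56640 s = 15.73 h.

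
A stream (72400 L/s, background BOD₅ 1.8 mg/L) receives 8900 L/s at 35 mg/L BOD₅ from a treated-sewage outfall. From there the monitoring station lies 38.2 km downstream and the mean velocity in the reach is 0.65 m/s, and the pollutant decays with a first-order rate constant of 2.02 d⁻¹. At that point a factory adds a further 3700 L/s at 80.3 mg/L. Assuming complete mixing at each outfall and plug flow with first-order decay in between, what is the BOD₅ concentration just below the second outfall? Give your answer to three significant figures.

4.81 mg/L

After mixing, C = (72400·1.800 + 8900·35.00) / 81300 = 441800/81300 = 5.434 mg/L; combined flow 81300 L/s.
Travel time t = 38.2·1000 / 0.65 = 58770 s = 16.32 h.
Applying C = C₀e^(−kt): 5.434 × 0.2531 = 1.375 mg/L.
Second outfall: C = (81300·1.375 + 3700·80.30)/85000 = 4.811 mg/L.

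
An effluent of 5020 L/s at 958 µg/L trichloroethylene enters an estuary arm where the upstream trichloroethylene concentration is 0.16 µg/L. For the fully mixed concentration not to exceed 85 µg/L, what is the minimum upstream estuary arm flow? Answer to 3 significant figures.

51700 L/s

Set C_mix = 85: (Q·0.1600 + 5020·958.0) / (Q + 5020) = 85
→ Q = 5020·(958.0 − 85)/(85 − 0.1600) = 51660 L/s.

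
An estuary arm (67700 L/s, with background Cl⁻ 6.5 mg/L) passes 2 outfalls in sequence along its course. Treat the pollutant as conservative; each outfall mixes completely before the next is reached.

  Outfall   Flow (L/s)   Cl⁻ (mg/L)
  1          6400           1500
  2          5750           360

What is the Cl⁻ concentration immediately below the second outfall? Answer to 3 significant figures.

Outfall 1: combined Q = 74100 L/s; C = (67700·6.500 + 6400·1500)/74100 = 135.5 mg/L.
Outfall 2: combined Q = 79850 L/s; C = (74100·135.5 + 5750·360.0)/79850 = 151.7 mg/L.

152 mg/L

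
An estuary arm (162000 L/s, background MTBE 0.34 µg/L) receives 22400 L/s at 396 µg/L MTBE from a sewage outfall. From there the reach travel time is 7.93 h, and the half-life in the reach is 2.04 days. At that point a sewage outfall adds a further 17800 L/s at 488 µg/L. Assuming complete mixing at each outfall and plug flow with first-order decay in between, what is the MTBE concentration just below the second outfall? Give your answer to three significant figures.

82.4 µg/L

Flow-weighted average: C = (162000·0.3400 + 22400·396.0) / 184400 = 8925000/184400 = 48.40 µg/L; combined flow 184400 L/s.
Half-life 2.04 d → k = ln 2 / 2.04 = 0.3398 d⁻¹.
Applying C = C₀e^(−kt): 48.40 × 0.8938 = 43.26 µg/L.
At the second outfall, C = (184400·43.26 + 17800·488.0) / (184400 + 17800) = 82.41 µg/L.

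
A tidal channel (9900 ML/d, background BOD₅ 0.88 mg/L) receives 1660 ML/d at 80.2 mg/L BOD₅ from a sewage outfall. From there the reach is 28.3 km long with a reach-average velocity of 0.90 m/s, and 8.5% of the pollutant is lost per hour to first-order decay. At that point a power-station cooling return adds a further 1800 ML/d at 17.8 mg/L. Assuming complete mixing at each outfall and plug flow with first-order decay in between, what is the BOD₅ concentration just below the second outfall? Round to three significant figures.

Mass balance: C = (9900·0.8800 + 1660·80.20) / 11560 = 141800/11560 = 12.27 mg/L; combined flow 11560 ML/d.
Travel time t = 28.3·1000 / 0.90 = 31440 s = 8.735 h.
8.5%/h lost → k = −ln(1 − 0.085) = 0.08883 h⁻¹.
After decay, C = 12.27 × e^(−kt) = 12.27 × 0.4603 = 5.648 mg/L.
At the second outfall, C = (11560·5.648 + 1800·17.80) / (11560 + 1800) = 7.285 mg/L.

7.29 mg/L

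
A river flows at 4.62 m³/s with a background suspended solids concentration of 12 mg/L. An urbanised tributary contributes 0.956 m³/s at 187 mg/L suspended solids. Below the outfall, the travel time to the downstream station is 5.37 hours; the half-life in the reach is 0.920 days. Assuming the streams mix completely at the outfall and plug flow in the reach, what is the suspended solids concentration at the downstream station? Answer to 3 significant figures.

35.5 mg/L

After mixing, C = (4.620·12.00 + 0.9560·187.0) / 5.576 = 234.2/5.576 = 42.00 mg/L.
Half-life 0.920 d → k = ln 2 / 0.920 = 0.7534 d⁻¹.
Applying C = C₀e^(−kt): 42.00 × 0.8449 = 35.49 mg/L.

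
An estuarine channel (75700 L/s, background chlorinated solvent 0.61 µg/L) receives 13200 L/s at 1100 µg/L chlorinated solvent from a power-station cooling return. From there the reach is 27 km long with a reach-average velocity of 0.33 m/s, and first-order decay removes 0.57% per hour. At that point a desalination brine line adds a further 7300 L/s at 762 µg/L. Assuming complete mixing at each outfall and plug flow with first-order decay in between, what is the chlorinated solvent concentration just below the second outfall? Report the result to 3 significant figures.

After mixing, C = (75700·0.6100 + 13200·1100) / 88900 = 14570000/88900 = 163.8 µg/L; combined flow 88900 L/s.
Travel time t = 27·1000 / 0.33 = 81820 s = 22.73 h.
0.57%/h lost → k = −ln(1 − 0.0057) = 0.005716 h⁻¹.
Applying C = C₀e^(−kt): 163.8 × 0.8782 = 143.9 µg/L.
Second outfall: C = (88900·143.9 + 7300·762.0)/96200 = 190.8 µg/L.

191 µg/L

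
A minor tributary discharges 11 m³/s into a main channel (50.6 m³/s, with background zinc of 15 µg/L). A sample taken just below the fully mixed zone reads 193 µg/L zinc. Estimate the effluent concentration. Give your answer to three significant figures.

Mass balance: 50.60·15.00 + 11.00·Cₑ = 61.60·193.0
→ Cₑ = (61.60·193.0 − 50.60·15.00) / 11.00 = 1012 µg/L.

1010 µg/L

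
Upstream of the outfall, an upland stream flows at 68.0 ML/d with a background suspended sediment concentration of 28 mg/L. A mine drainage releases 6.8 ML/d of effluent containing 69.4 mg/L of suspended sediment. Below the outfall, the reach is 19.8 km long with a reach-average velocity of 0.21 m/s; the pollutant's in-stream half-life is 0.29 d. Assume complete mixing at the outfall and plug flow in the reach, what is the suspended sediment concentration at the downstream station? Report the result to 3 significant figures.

2.34 mg/L

After mixing, C = (68.00·28.00 + 6.800·69.40) / 74.80 = 2376/74.80 = 31.76 mg/L.
Travel time t = 19.8·1000 / 0.21 = 94290 s = 26.19 h.
Half-life 0.29 d → k = ln 2 / 0.29 = 2.390 d⁻¹.
Decay over the reach: 31.76·exp(−kt) = 31.76·0.07366 = 2.340 mg/L.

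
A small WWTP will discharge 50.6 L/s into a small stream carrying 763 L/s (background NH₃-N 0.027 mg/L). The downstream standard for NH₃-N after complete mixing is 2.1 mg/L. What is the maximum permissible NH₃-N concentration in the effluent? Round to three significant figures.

At the limit, (Qr·Cr + Qe·Cₑ)/(Qr + Qe) = 2.1:
Cₑ = (813.6·2.1 − 763.0·0.02700) / 50.60 = 33.36 mg/L.

33.4 mg/L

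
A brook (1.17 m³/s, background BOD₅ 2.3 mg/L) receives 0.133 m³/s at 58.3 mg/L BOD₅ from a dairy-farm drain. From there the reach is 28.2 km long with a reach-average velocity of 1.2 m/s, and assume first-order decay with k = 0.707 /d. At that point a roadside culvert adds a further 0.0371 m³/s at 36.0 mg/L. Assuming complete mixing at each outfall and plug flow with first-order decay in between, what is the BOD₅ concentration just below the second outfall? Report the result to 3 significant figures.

After mixing, C = (1.170·2.300 + 0.1330·58.30) / 1.303 = 10.44/1.303 = 8.016 mg/L; combined flow 1.303 m³/s.
Travel time t = 28.2·1000 / 1.2 = 23500 s = 6.528 h.
After decay, C = 8.016 × e^(−kt) = 8.016 × 0.8251 = 6.614 mg/L.
Second outfall: C = (1.303·6.614 + 0.03710·36.00)/1.340 = 7.427 mg/L.

7.43 mg/L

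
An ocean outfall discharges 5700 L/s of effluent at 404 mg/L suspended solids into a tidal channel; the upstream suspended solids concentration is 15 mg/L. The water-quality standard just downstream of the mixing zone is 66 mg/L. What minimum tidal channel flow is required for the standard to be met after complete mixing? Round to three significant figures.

Set C_mix = 66: (Q·15.00 + 5700·404.0) / (Q + 5700) = 66
→ Q = 5700·(404.0 − 66)/(66 − 15.00) = 37780 L/s.

37800 L/s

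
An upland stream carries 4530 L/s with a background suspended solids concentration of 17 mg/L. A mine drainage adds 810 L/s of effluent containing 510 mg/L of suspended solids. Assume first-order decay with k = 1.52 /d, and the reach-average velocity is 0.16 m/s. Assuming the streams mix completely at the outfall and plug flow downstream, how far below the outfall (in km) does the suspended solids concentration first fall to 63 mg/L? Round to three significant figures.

3.42 km

After mixing, C = (4530·17.00 + 810.0·510.0) / 5340 = 490100/5340 = 91.78 mg/L.
Set 91.78·exp(−k·t) = 63 → t = ln(91.78/63)/k = 21390 s = 5.941 h.
Distance = v·t = 0.16·21390 = 3422 m = 3.422 km.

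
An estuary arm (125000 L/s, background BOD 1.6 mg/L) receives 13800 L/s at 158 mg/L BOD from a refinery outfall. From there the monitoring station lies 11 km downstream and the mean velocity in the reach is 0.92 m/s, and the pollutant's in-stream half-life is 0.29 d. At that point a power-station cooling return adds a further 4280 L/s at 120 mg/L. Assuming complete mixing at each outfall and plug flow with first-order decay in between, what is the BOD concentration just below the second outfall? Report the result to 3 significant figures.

Mixed concentration C = ΣQC/ΣQ = (125000·1.600 + 13800·158.0) / 138800 = 2380000/138800 = 17.15 mg/L; combined flow 138800 L/s.
Travel time t = 11·1000 / 0.92 = 11960 s = 3.321 h.
Half-life 0.29 d → k = ln 2 / 0.29 = 2.390 d⁻¹.
After decay, C = 17.15 × e^(−kt) = 17.15 × 0.7184 = 12.32 mg/L.
At the second outfall, C = (138800·12.32 + 4280·120.0) / (138800 + 4280) = 15.54 mg/L.

15.5 mg/L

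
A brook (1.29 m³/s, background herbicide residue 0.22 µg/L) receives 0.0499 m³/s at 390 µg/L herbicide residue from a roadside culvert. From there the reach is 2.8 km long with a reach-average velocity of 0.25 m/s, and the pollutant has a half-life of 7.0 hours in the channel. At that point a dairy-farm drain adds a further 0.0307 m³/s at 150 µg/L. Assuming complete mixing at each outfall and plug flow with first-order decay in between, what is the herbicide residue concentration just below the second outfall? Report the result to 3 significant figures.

Conservation of mass: C = (1.290·0.2200 + 0.04990·390.0) / 1.340 = 19.74/1.340 = 14.74 µg/L; combined flow 1.340 m³/s.
Travel time t = 2.8·1000 / 0.25 = 11200 s = 3.111 h.
Half-life 7.0 h → k = ln 2 / 7.0 = 0.09902 h⁻¹ = 2.377 d⁻¹.
Applying C = C₀e^(−kt): 14.74 × 0.7349 = 10.83 µg/L.
At the second outfall, C = (1.340·10.83 + 0.03070·150.0) / (1.340 + 0.03070) = 13.95 µg/L.

13.9 µg/L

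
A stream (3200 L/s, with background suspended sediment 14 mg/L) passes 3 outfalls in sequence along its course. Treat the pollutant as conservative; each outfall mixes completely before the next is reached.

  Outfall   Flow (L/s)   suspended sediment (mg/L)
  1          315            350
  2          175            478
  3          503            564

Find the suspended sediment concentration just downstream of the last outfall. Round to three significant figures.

Below outfall 1: Q → 3515 L/s, C = (3200·14.00 + 315.0·350.0)/3515 = 44.11 mg/L.
Below outfall 2: Q → 3690 L/s, C = (3515·44.11 + 175.0·478.0)/3690 = 64.69 mg/L.
Below outfall 3: Q → 4193 L/s, C = (3690·64.69 + 503.0·564.0)/4193 = 124.6 mg/L.

125 mg/L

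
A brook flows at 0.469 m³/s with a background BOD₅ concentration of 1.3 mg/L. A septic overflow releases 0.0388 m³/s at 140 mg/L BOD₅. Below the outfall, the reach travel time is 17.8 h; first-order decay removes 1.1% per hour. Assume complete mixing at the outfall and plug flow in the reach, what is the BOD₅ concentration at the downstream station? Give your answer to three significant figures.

9.77 mg/L

After mixing, C = (0.4690·1.300 + 0.03880·140.0) / 0.5078 = 6.042/0.5078 = 11.90 mg/L.
1.1%/h lost → k = −ln(1 − 0.011) = 0.01106 h⁻¹.
First-order decay: C = 11.90·exp(−k·t) = 11.90·0.8213 = 9.771 mg/L.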